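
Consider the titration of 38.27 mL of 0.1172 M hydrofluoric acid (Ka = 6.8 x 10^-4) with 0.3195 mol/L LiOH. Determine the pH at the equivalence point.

n(HF) = 0.1172 x 0.03827 = 0.004485 mol; V(LiOH) at equivalence = 0.004485/0.3195 = 0.01404 L.
At equivalence all the acid is converted to F-; total volume = 0.03827 + 0.01404 = 0.05231 L, so [F-] = 0.004485/0.05231 = 0.08575 M.
Kb = Kw/Ka = 1.0e-14 / 6.8 x 10^-4 = 1.47e-11.
[OH^-] = sqrt(Kb x [F-]) = sqrt(1.47e-11 x 0.08575) = 1.12e-6 M.
pOH = 5.95, so pH = 14.00 - 5.95 = 8.05.

8.05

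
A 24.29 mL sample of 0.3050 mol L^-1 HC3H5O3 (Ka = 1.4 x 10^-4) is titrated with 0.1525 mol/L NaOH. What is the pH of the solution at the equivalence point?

8.43

n(HC3H5O3) = 0.3050 x 0.02429 = 0.007408 mol; V(NaOH) at equivalence = 0.007408/0.1525 = 0.04858 L.
At equivalence all the acid is converted to C3H5O3-; total volume = 0.02429 + 0.04858 = 0.07287 L, so [C3H5O3-] = 0.007408/0.07287 = 0.1017 M.
Kb = Kw/Ka = 1.0e-14 / 1.4 x 10^-4 = 7.14e-11.
[OH^-] = sqrt(Kb x [C3H5O3-]) = sqrt(7.14e-11 x 0.1017) = 2.69e-6 M.
pOH = 5.57, so pH = 14.00 - 5.57 = 8.43.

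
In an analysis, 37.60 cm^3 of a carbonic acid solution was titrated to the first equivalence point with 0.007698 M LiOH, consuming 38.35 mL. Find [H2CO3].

0.00785 M

n(LiOH) = 0.007698 x 0.03835 = 0.0002952 mol.
At the first equivalence point, 1 mol OH^- react per mol H2CO3, so n(H2CO3) = 0.0002952 / 1 = 0.0002952 mol.
[H2CO3] = 0.0002952 / 0.03760 L = 0.00785 M.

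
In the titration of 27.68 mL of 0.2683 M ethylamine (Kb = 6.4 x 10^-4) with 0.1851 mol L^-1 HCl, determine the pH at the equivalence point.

n(C2H5NH2) = 0.2683 x 0.02768 = 0.007427 mol; V(HCl) at equivalence = 0.007427/0.1851 = 0.04012 L.
At equivalence the base is fully converted to C2H5NH3+; total volume = 0.06780 L, so [C2H5NH3+] = 0.007427/0.06780 = 0.1095 M.
Ka(C2H5NH3+) = Kw/Kb = 1.0e-14 / 6.4 x 10^-4 = 1.56e-11.
[H^+] = sqrt(Ka x [C2H5NH3+]) = sqrt(1.56e-11 x 0.1095) = 1.31e-6 M.
pH = -log(1.31e-6) = 5.88.

5.88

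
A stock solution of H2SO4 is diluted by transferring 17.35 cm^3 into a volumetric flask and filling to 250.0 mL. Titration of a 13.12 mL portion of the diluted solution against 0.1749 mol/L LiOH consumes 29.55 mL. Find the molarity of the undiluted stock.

n(LiOH) = 0.1749 x 0.02955 = 0.005168 mol.
n(H2SO4) in the aliquot = 0.005168 x 1/2 = 0.002584 mol.
[diluted H2SO4] = 0.002584 / 0.01312 = 0.1970 M.
Dilution factor = 250.0/17.35 = 14.41, so [stock] = 0.1970 x 14.41 = 2.84 M.

2.84 M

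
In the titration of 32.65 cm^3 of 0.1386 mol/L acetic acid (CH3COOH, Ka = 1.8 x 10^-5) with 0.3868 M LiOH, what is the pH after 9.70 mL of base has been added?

5.43

Initial n(CH3COOH) = 0.1386 x 0.03265 = 0.004525 mol.
n(LiOH) added = 0.3868 x 0.009700 = 0.003752 mol, converting that many moles of CH3COOH to CH3COO-.
Remaining n(CH3COOH) = 0.0007733 mol; n(CH3COO-) = 0.003752 mol.
By Henderson-Hasselbalch, pH = pKa + log([A^-]/[HA]) = 4.74 + log(0.003752/0.0007733) = 4.74 + (+0.69) = 5.43.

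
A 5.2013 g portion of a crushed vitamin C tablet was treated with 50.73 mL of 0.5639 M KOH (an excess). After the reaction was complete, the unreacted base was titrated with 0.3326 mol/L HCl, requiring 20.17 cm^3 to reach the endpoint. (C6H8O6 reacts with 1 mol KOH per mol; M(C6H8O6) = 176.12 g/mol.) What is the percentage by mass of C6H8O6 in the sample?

Total n(KOH) added = 0.5639 x 0.05073 = 0.02861 mol.
n(HCl) used = 0.3326 x 0.02017 = 0.006709 mol, which equals the excess n(KOH).
So n(KOH) consumed by the sample = 0.02861 - 0.006709 = 0.02190 mol.
n(C6H8O6) = 0.02190 / 1 = 0.02190 mol.
mass C6H8O6 = 0.02190 x 176.12 = 3.857 g, so %C6H8O6 = 3.857/5.2013 x 100 = 74.1%.

74.1%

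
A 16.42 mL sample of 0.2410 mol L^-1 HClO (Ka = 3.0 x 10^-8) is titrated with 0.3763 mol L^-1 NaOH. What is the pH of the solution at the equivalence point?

10.34

n(HClO) = 0.2410 x 0.01642 = 0.003957 mol; V(NaOH) at equivalence = 0.003957/0.3763 = 0.01052 L.
At equivalence all the acid is converted to ClO-; total volume = 0.01642 + 0.01052 = 0.02694 L, so [ClO-] = 0.003957/0.02694 = 0.1469 M.
Kb = Kw/Ka = 1.0e-14 / 3.0 x 10^-8 = 3.33e-7.
[OH^-] = sqrt(Kb x [ClO-]) = sqrt(3.33e-7 x 0.1469) = 0.000221 M.
pOH = 3.66, so pH = 14.00 - 3.66 = 10.34.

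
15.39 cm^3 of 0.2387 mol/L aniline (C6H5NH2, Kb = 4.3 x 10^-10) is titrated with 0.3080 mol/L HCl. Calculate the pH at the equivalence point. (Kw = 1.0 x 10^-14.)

n(C6H5NH2) = 0.2387 x 0.01539 = 0.003674 mol; V(HCl) at equivalence = 0.003674/0.3080 = 0.01193 L.
At equivalence the base is fully converted to C6H5NH3+; total volume = 0.02732 L, so [C6H5NH3+] = 0.003674/0.02732 = 0.1345 M.
Ka(C6H5NH3+) = Kw/Kb = 1.0e-14 / 4.3 x 10^-10 = 2.33e-5.
[H^+] = sqrt(Ka x [C6H5NH3+]) = sqrt(2.33e-5 x 0.1345) = 0.00177 M.
pH = -log(0.00177) = 2.75.

2.75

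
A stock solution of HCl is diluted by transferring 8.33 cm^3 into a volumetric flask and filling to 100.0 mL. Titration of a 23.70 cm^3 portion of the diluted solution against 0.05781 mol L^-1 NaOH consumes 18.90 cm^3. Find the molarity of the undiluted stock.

0.553 M

n(NaOH) = 0.05781 x 0.01890 = 0.001093 mol.
n(HCl) in the aliquot = 0.001093 mol.
[diluted HCl] = 0.001093 / 0.02370 = 0.04610 M.
Dilution factor = 100.0/8.330 = 12.00, so [stock] = 0.04610 x 12.00 = 0.553 M.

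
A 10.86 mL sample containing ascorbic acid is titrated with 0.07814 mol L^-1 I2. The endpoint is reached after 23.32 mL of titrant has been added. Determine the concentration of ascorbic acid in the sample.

n(I2) = 0.07814 x 0.02332 = 0.001822 mol.
From the balanced equation, 1 mol I2 reacts with 1 mol ascorbic acid, so n(ascorbic acid) = 0.001822 x 1/1 = 0.001822 mol.
[ascorbic acid] = 0.001822 / 0.01086 L = 0.168 M.

0.168 M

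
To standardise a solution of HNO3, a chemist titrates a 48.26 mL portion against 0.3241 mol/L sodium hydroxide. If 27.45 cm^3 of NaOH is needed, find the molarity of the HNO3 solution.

n(NaOH) delivered = 0.3241 x 0.02745 = 0.008897 mol.
For a 1:1 reaction, n(HNO3) = 0.008897 mol.
[HNO3] = 0.008897 mol / 0.04826 L = 0.184 M.

0.184 M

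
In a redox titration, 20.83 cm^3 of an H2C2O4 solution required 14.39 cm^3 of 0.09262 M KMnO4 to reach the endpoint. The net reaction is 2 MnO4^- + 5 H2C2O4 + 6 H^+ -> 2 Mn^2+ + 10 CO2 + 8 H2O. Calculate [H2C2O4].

0.160 M

n(KMnO4) = 0.09262 x 0.01439 = 0.001333 mol.
From the balanced equation, 2 mol KMnO4 reacts with 5 mol H2C2O4, so n(H2C2O4) = 0.001333 x 5/2 = 0.003332 mol.
[H2C2O4] = 0.003332 / 0.02083 L = 0.160 M.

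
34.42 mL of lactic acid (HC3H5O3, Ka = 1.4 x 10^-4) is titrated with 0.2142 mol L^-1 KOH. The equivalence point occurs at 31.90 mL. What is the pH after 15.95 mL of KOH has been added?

15.95 mL is exactly half the equivalence volume (31.90/2), i.e. the half-equivalence point.
There, n(HA) = n(A^-), so pH = pKa = -log(1.4 x 10^-4) = 3.85.

3.85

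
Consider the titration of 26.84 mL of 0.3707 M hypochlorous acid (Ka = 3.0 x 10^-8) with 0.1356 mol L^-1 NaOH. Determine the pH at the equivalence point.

10.26

n(HClO) = 0.3707 x 0.02684 = 0.009950 mol; V(NaOH) at equivalence = 0.009950/0.1356 = 0.07337 L.
At equivalence all the acid is converted to ClO-; total volume = 0.02684 + 0.07337 = 0.1002 L, so [ClO-] = 0.009950/0.1002 = 0.09928 M.
Kb = Kw/Ka = 1.0e-14 / 3.0 x 10^-8 = 3.33e-7.
[OH^-] = sqrt(Kb x [ClO-]) = sqrt(3.33e-7 x 0.09928) = 0.000182 M.
pOH = 3.74, so pH = 14.00 - 3.74 = 10.26.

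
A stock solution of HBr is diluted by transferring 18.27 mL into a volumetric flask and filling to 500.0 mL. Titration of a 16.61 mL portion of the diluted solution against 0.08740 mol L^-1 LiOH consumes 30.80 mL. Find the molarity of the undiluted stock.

4.44 M

n(LiOH) = 0.08740 x 0.03080 = 0.002692 mol.
n(HBr) in the aliquot = 0.002692 mol.
[diluted HBr] = 0.002692 / 0.01661 = 0.1621 M.
Dilution factor = 500.0/18.27 = 27.37, so [stock] = 0.1621 x 27.37 = 4.44 M.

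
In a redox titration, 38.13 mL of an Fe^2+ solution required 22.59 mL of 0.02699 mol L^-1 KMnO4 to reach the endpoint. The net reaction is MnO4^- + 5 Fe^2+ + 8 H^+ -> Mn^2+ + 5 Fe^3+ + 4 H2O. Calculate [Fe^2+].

n(KMnO4) = 0.02699 x 0.02259 = 0.0006097 mol.
From the balanced equation, 1 mol KMnO4 reacts with 5 mol Fe^2+, so n(Fe^2+) = 0.0006097 x 5/1 = 0.003049 mol.
[Fe^2+] = 0.003049 / 0.03813 L = 0.0800 M.

0.0800 M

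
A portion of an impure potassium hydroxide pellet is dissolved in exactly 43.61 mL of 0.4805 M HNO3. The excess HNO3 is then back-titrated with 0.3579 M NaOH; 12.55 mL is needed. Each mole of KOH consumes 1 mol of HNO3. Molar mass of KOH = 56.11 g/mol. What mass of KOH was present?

0.924 g

Total n(HNO3) added = 0.4805 x 0.04361 = 0.02095 mol.
n(NaOH) used = 0.3579 x 0.01255 = 0.004492 mol, which equals the excess n(HNO3).
So n(HNO3) consumed by the sample = 0.02095 - 0.004492 = 0.01646 mol.
n(KOH) = 0.01646 / 1 = 0.01646 mol.
mass = 0.01646 mol x 56.11 g/mol = 0.924 g.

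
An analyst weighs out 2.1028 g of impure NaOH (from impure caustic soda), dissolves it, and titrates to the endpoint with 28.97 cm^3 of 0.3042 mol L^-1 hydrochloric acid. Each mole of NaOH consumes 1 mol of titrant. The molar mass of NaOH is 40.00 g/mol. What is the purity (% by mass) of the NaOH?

n(HCl) = 0.3042 x 0.02897 = 0.008813 mol.
n(NaOH) = 0.008813 / 1 = 0.008813 mol.
mass of NaOH = 0.008813 x 40.00 = 0.3525 g.
% purity = 0.3525 / 2.1028 x 100 = 16.8%.

16.8%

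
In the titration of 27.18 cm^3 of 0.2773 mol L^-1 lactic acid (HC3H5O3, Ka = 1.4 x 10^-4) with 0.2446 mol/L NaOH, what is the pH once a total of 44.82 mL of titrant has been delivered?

12.68

n(acid) = 0.2773 x 0.02718 = 0.007537 mol; n(NaOH) added = 0.2446 x 0.04482 = 0.01096 mol.
Base is in excess by 0.01096 - 0.007537 = 0.003426 mol in a total volume of 0.07200 L.
[OH^-] = 0.003426/0.07200 = 0.04758 M, so pOH = 1.32 and pH = 14.00 - 1.32 = 12.68.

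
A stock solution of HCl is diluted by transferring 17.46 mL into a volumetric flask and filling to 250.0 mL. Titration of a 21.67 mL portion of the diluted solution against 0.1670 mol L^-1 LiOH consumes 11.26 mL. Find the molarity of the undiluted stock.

n(LiOH) = 0.1670 x 0.01126 = 0.001880 mol.
n(HCl) in the aliquot = 0.001880 mol.
[diluted HCl] = 0.001880 / 0.02167 = 0.08678 M.
Dilution factor = 250.0/17.46 = 14.32, so [stock] = 0.08678 x 14.32 = 1.24 M.

1.24 M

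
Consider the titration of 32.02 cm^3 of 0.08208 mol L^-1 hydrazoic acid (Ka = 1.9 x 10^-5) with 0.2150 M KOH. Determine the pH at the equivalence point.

8.75

n(HN3) = 0.08208 x 0.03202 = 0.002628 mol; V(KOH) at equivalence = 0.002628/0.2150 = 0.01222 L.
At equivalence all the acid is converted to N3-; total volume = 0.03202 + 0.01222 = 0.04424 L, so [N3-] = 0.002628/0.04424 = 0.05940 M.
Kb = Kw/Ka = 1.0e-14 / 1.9 x 10^-5 = 5.26e-10.
[OH^-] = sqrt(Kb x [N3-]) = sqrt(5.26e-10 x 0.05940) = 5.59e-6 M.
pOH = 5.25, so pH = 14.00 - 5.25 = 8.75.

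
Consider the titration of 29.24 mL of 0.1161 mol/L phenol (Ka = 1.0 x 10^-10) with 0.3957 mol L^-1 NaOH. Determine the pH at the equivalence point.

n(C6H5OH) = 0.1161 x 0.02924 = 0.003395 mol; V(NaOH) at equivalence = 0.003395/0.3957 = 0.008579 L.
At equivalence all the acid is converted to C6H5O-; total volume = 0.02924 + 0.008579 = 0.03782 L, so [C6H5O-] = 0.003395/0.03782 = 0.08976 M.
Kb = Kw/Ka = 1.0e-14 / 1.0 x 10^-10 = 0.000100.
[OH^-] = sqrt(Kb x [C6H5O-]) = sqrt(0.000100 x 0.08976) = 0.00300 M.
pOH = 2.52, so pH = 14.00 - 2.52 = 11.48.

11.48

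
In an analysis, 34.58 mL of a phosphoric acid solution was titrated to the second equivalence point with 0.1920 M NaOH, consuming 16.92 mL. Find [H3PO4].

0.0470 M

n(NaOH) = 0.1920 x 0.01692 = 0.003249 mol.
At the second equivalence point, 2 mol OH^- react per mol H3PO4, so n(H3PO4) = 0.003249 / 2 = 0.001624 mol.
[H3PO4] = 0.001624 / 0.03458 L = 0.0470 M.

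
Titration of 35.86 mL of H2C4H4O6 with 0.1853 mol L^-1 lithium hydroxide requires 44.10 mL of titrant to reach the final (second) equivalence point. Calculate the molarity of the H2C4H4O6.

0.114 M

n(LiOH) = 0.1853 x 0.04410 = 0.008172 mol.
At the final (second) equivalence point, 2 mol OH^- react per mol H2C4H4O6, so n(H2C4H4O6) = 0.008172 / 2 = 0.004086 mol.
[H2C4H4O6] = 0.004086 / 0.03586 L = 0.114 M.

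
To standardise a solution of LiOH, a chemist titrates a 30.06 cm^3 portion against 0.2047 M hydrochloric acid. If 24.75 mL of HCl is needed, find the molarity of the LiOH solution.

n(HCl) delivered = 0.2047 x 0.02475 = 0.005066 mol.
For a 1:1 reaction, n(LiOH) = 0.005066 mol.
[LiOH] = 0.005066 mol / 0.03006 L = 0.169 M.

0.169 M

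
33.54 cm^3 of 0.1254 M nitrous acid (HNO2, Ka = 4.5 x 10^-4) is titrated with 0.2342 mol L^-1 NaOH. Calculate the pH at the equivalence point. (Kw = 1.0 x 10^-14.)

8.13

n(HNO2) = 0.1254 x 0.03354 = 0.004206 mol; V(NaOH) at equivalence = 0.004206/0.2342 = 0.01796 L.
At equivalence all the acid is converted to NO2-; total volume = 0.03354 + 0.01796 = 0.05150 L, so [NO2-] = 0.004206/0.05150 = 0.08167 M.
Kb = Kw/Ka = 1.0e-14 / 4.5 x 10^-4 = 2.22e-11.
[OH^-] = sqrt(Kb x [NO2-]) = sqrt(2.22e-11 x 0.08167) = 1.35e-6 M.
pOH = 5.87, so pH = 14.00 - 5.87 = 8.13.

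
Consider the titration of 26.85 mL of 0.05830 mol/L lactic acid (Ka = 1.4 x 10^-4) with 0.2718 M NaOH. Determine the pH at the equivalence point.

8.27

n(HC3H5O3) = 0.05830 x 0.02685 = 0.001565 mol; V(NaOH) at equivalence = 0.001565/0.2718 = 0.005759 L.
At equivalence all the acid is converted to C3H5O3-; total volume = 0.02685 + 0.005759 = 0.03261 L, so [C3H5O3-] = 0.001565/0.03261 = 0.04800 M.
Kb = Kw/Ka = 1.0e-14 / 1.4 x 10^-4 = 7.14e-11.
[OH^-] = sqrt(Kb x [C3H5O3-]) = sqrt(7.14e-11 x 0.04800) = 1.85e-6 M.
pOH = 5.73, so pH = 14.00 - 5.73 = 8.27.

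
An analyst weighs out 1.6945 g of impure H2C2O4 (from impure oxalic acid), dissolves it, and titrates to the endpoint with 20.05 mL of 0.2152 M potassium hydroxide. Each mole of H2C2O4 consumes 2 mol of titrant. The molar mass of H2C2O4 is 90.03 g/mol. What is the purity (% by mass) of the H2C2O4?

n(KOH) = 0.2152 x 0.02005 = 0.004315 mol.
n(H2C2O4) = 0.004315 / 2 = 0.002157 mol.
mass of H2C2O4 = 0.002157 x 90.03 = 0.1942 g.
% purity = 0.1942 / 1.6945 x 100 = 11.5%.

11.5%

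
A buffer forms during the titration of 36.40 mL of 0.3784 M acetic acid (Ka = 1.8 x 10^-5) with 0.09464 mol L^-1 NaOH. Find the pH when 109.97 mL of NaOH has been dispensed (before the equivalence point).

Initial n(CH3COOH) = 0.3784 x 0.03640 = 0.01377 mol.
n(NaOH) added = 0.09464 x 0.1100 = 0.01041 mol, converting that many moles of CH3COOH to CH3COO-.
Remaining n(CH3COOH) = 0.003366 mol; n(CH3COO-) = 0.01041 mol.
By Henderson-Hasselbalch, pH = pKa + log([A^-]/[HA]) = 4.74 + log(0.01041/0.003366) = 4.74 + (+0.49) = 5.23.

5.23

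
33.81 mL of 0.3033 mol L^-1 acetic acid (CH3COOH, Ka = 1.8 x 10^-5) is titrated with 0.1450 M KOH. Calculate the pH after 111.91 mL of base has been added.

12.61

n(acid) = 0.3033 x 0.03381 = 0.01025 mol; n(KOH) added = 0.1450 x 0.1119 = 0.01623 mol.
Base is in excess by 0.01623 - 0.01025 = 0.005972 mol in a total volume of 0.1457 L.
[OH^-] = 0.005972/0.1457 = 0.04099 M, so pOH = 1.39 and pH = 14.00 - 1.39 = 12.61.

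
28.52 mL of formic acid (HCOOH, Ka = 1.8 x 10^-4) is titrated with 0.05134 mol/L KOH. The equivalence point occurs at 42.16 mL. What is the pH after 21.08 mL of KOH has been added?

3.74

21.08 mL is exactly half the equivalence volume (42.16/2), i.e. the half-equivalence point.
There, n(HA) = n(A^-), so pH = pKa = -log(1.8 x 10^-4) = 3.74.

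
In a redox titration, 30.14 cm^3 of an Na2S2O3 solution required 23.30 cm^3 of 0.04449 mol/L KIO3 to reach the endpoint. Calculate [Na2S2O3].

n(KIO3) = 0.04449 x 0.02330 = 0.001037 mol.
From the balanced equation, 1 mol KIO3 reacts with 6 mol Na2S2O3, so n(Na2S2O3) = 0.001037 x 6/1 = 0.006220 mol.
[Na2S2O3] = 0.006220 / 0.03014 L = 0.206 M.

0.206 M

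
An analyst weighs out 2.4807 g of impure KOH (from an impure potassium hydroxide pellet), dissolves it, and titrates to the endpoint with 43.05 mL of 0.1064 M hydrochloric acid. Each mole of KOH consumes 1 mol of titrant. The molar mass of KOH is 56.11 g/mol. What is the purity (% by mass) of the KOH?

10.4%

n(HCl) = 0.1064 x 0.04305 = 0.004581 mol.
n(KOH) = 0.004581 / 1 = 0.004581 mol.
mass of KOH = 0.004581 x 56.11 = 0.2570 g.
% purity = 0.2570 / 2.4807 x 100 = 10.4%.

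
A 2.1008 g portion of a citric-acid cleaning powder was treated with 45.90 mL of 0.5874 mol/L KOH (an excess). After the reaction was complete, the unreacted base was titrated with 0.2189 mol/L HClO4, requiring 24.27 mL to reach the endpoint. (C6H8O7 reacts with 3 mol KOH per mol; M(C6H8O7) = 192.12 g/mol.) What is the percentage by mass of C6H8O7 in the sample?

66.0%

Total n(KOH) added = 0.5874 x 0.04590 = 0.02696 mol.
n(HClO4) used = 0.2189 x 0.02427 = 0.005313 mol, which equals the excess n(KOH).
So n(KOH) consumed by the sample = 0.02696 - 0.005313 = 0.02165 mol.
n(C6H8O7) = 0.02165 / 3 = 0.007216 mol.
mass C6H8O7 = 0.007216 x 192.12 = 1.386 g, so %C6H8O7 = 1.386/2.1008 x 100 = 66.0%.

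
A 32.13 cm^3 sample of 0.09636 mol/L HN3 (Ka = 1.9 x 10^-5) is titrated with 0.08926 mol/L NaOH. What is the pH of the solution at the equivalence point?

n(HN3) = 0.09636 x 0.03213 = 0.003096 mol; V(NaOH) at equivalence = 0.003096/0.08926 = 0.03469 L.
At equivalence all the acid is converted to N3-; total volume = 0.03213 + 0.03469 = 0.06682 L, so [N3-] = 0.003096/0.06682 = 0.04634 M.
Kb = Kw/Ka = 1.0e-14 / 1.9 x 10^-5 = 5.26e-10.
[OH^-] = sqrt(Kb x [N3-]) = sqrt(5.26e-10 x 0.04634) = 4.94e-6 M.
pOH = 5.31, so pH = 14.00 - 5.31 = 8.69.

8.69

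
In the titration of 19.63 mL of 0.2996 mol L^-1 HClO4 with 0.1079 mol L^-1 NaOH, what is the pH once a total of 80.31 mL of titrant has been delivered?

n(acid) = 0.2996 x 0.01963 = 0.005881 mol; n(NaOH) added = 0.1079 x 0.08031 = 0.008665 mol.
Base is in excess by 0.008665 - 0.005881 = 0.002784 mol in a total volume of 0.09994 L.
[OH^-] = 0.002784/0.09994 = 0.02786 M, so pOH = 1.56 and pH = 14.00 - 1.56 = 12.44.

12.44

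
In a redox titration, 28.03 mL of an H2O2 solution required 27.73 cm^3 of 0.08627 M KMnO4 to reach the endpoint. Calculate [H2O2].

0.213 M

n(KMnO4) = 0.08627 x 0.02773 = 0.002392 mol.
From the balanced equation, 2 mol KMnO4 reacts with 5 mol H2O2, so n(H2O2) = 0.002392 x 5/2 = 0.005981 mol.
[H2O2] = 0.005981 / 0.02803 L = 0.213 M.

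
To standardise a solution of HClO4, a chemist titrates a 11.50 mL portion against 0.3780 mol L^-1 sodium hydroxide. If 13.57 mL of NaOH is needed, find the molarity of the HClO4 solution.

n(NaOH) delivered = 0.3780 x 0.01357 = 0.005129 mol.
For a 1:1 reaction, n(HClO4) = 0.005129 mol.
[HClO4] = 0.005129 mol / 0.01150 L = 0.446 M.

0.446 M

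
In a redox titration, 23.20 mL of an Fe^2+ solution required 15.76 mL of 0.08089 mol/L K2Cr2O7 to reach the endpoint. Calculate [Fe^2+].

0.330 M

n(K2Cr2O7) = 0.08089 x 0.01576 = 0.001275 mol.
From the balanced equation, 1 mol K2Cr2O7 reacts with 6 mol Fe^2+, so n(Fe^2+) = 0.001275 x 6/1 = 0.007649 mol.
[Fe^2+] = 0.007649 / 0.02320 L = 0.330 M.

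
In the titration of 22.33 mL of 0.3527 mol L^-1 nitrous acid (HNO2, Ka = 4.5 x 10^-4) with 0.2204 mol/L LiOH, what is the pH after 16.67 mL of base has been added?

Initial n(HNO2) = 0.3527 x 0.02233 = 0.007876 mol.
n(LiOH) added = 0.2204 x 0.01667 = 0.003674 mol, converting that many moles of HNO2 to NO2-.
Remaining n(HNO2) = 0.004202 mol; n(NO2-) = 0.003674 mol.
By Henderson-Hasselbalch, pH = pKa + log([A^-]/[HA]) = 3.35 + log(0.003674/0.004202) = 3.35 + (-0.06) = 3.29.

3.29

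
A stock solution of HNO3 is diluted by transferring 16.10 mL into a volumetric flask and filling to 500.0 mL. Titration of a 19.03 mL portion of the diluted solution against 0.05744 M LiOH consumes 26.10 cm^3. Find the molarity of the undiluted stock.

n(LiOH) = 0.05744 x 0.02610 = 0.001499 mol.
n(HNO3) in the aliquot = 0.001499 mol.
[diluted HNO3] = 0.001499 / 0.01903 = 0.07878 M.
Dilution factor = 500.0/16.10 = 31.06, so [stock] = 0.07878 x 31.06 = 2.45 M.

2.45 M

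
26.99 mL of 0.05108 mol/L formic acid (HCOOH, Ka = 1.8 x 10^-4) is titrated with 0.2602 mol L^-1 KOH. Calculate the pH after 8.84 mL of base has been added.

12.41

n(acid) = 0.05108 x 0.02699 = 0.001379 mol; n(KOH) added = 0.2602 x 0.008840 = 0.002300 mol.
Base is in excess by 0.002300 - 0.001379 = 0.0009215 mol in a total volume of 0.03583 L.
[OH^-] = 0.0009215/0.03583 = 0.02572 M, so pOH = 1.59 and pH = 14.00 - 1.59 = 12.41.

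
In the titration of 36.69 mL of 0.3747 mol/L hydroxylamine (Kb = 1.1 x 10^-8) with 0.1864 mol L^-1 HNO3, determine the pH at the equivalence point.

3.47

n(NH2OH) = 0.3747 x 0.03669 = 0.01375 mol; V(HNO3) at equivalence = 0.01375/0.1864 = 0.07375 L.
At equivalence the base is fully converted to NH3OH+; total volume = 0.1104 L, so [NH3OH+] = 0.01375/0.1104 = 0.1245 M.
Ka(NH3OH+) = Kw/Kb = 1.0e-14 / 1.1 x 10^-8 = 9.09e-7.
[H^+] = sqrt(Ka x [NH3OH+]) = sqrt(9.09e-7 x 0.1245) = 0.000336 M.
pH = -log(0.000336) = 3.47.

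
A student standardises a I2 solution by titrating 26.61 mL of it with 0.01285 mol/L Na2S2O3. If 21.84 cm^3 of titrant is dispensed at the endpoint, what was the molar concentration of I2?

n(Na2S2O3) = 0.01285 x 0.02184 = 0.0002806 mol.
From the balanced equation, 2 mol Na2S2O3 reacts with 1 mol I2, so n(I2) = 0.0002806 x 1/2 = 0.0001403 mol.
[I2] = 0.0001403 / 0.02661 L = 0.00527 M.

0.00527 M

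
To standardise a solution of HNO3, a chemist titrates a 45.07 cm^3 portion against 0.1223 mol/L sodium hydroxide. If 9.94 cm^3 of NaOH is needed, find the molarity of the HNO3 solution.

0.0270 M

n(NaOH) delivered = 0.1223 x 0.009940 = 0.001216 mol.
For a 1:1 reaction, n(HNO3) = 0.001216 mol.
[HNO3] = 0.001216 mol / 0.04507 L = 0.0270 M.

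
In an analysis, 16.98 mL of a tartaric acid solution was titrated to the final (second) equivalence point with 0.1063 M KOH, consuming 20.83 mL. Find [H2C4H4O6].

0.0652 M

n(KOH) = 0.1063 x 0.02083 = 0.002214 mol.
At the final (second) equivalence point, 2 mol OH^- react per mol H2C4H4O6, so n(H2C4H4O6) = 0.002214 / 2 = 0.001107 mol.
[H2C4H4O6] = 0.001107 / 0.01698 L = 0.0652 M.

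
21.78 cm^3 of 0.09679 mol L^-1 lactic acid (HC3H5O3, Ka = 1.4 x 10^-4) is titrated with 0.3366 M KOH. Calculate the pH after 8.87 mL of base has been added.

n(acid) = 0.09679 x 0.02178 = 0.002108 mol; n(KOH) added = 0.3366 x 0.008870 = 0.002986 mol.
Base is in excess by 0.002986 - 0.002108 = 0.0008776 mol in a total volume of 0.03065 L.
[OH^-] = 0.0008776/0.03065 = 0.02863 M, so pOH = 1.54 and pH = 14.00 - 1.54 = 12.46.

12.46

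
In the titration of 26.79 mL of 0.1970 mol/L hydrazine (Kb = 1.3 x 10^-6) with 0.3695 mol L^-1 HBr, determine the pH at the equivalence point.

4.50

n(N2H4) = 0.1970 x 0.02679 = 0.005278 mol; V(HBr) at equivalence = 0.005278/0.3695 = 0.01428 L.
At equivalence the base is fully converted to N2H5+; total volume = 0.04107 L, so [N2H5+] = 0.005278/0.04107 = 0.1285 M.
Ka(N2H5+) = Kw/Kb = 1.0e-14 / 1.3 x 10^-6 = 7.69e-9.
[H^+] = sqrt(Ka x [N2H5+]) = sqrt(7.69e-9 x 0.1285) = 3.14e-5 M.
pH = -log(3.14e-5) = 4.50.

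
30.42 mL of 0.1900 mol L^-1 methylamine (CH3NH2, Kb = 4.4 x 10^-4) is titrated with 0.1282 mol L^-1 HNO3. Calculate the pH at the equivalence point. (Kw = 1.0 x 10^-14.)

5.88

n(CH3NH2) = 0.1900 x 0.03042 = 0.005780 mol; V(HNO3) at equivalence = 0.005780/0.1282 = 0.04508 L.
At equivalence the base is fully converted to CH3NH3+; total volume = 0.07550 L, so [CH3NH3+] = 0.005780/0.07550 = 0.07655 M.
Ka(CH3NH3+) = Kw/Kb = 1.0e-14 / 4.4 x 10^-4 = 2.27e-11.
[H^+] = sqrt(Ka x [CH3NH3+]) = sqrt(2.27e-11 x 0.07655) = 1.32e-6 M.
pH = -log(1.32e-6) = 5.88.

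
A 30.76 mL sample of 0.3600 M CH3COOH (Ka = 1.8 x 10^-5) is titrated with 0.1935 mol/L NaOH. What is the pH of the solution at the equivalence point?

n(CH3COOH) = 0.3600 x 0.03076 = 0.01107 mol; V(NaOH) at equivalence = 0.01107/0.1935 = 0.05723 L.
At equivalence all the acid is converted to CH3COO-; total volume = 0.03076 + 0.05723 = 0.08799 L, so [CH3COO-] = 0.01107/0.08799 = 0.1259 M.
Kb = Kw/Ka = 1.0e-14 / 1.8 x 10^-5 = 5.56e-10.
[OH^-] = sqrt(Kb x [CH3COO-]) = sqrt(5.56e-10 x 0.1259) = 8.36e-6 M.
pOH = 5.08, so pH = 14.00 - 5.08 = 8.92.

8.92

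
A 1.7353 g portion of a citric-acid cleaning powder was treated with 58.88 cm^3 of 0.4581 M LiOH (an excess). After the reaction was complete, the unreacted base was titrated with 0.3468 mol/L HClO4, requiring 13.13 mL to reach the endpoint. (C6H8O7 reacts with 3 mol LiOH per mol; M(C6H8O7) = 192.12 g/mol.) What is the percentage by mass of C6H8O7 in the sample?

Total n(LiOH) added = 0.4581 x 0.05888 = 0.02697 mol.
n(HClO4) used = 0.3468 x 0.01313 = 0.004553 mol, which equals the excess n(LiOH).
So n(LiOH) consumed by the sample = 0.02697 - 0.004553 = 0.02242 mol.
n(C6H8O7) = 0.02242 / 3 = 0.007473 mol.
mass C6H8O7 = 0.007473 x 192.12 = 1.436 g, so %C6H8O7 = 1.436/1.7353 x 100 = 82.7%.

82.7%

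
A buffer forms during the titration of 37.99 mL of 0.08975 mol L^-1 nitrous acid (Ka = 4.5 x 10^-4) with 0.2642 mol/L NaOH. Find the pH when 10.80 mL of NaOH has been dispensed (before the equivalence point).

4.06

Initial n(HNO2) = 0.08975 x 0.03799 = 0.003410 mol.
n(NaOH) added = 0.2642 x 0.01080 = 0.002853 mol, converting that many moles of HNO2 to NO2-.
Remaining n(HNO2) = 0.0005562 mol; n(NO2-) = 0.002853 mol.
By Henderson-Hasselbalch, pH = pKa + log([A^-]/[HA]) = 3.35 + log(0.002853/0.0005562) = 3.35 + (+0.71) = 4.06.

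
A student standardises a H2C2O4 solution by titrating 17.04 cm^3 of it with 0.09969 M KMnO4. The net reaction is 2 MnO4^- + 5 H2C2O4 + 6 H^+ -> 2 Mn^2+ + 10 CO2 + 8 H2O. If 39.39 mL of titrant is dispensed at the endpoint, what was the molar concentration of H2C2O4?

n(KMnO4) = 0.09969 x 0.03939 = 0.003927 mol.
From the balanced equation, 2 mol KMnO4 reacts with 5 mol H2C2O4, so n(H2C2O4) = 0.003927 x 5/2 = 0.009817 mol.
[H2C2O4] = 0.009817 / 0.01704 L = 0.576 M.

0.576 M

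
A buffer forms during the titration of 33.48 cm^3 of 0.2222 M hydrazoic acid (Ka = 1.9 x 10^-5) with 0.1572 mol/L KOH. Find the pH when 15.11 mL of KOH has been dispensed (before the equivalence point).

Initial n(HN3) = 0.2222 x 0.03348 = 0.007439 mol.
n(KOH) added = 0.1572 x 0.01511 = 0.002375 mol, converting that many moles of HN3 to N3-.
Remaining n(HN3) = 0.005064 mol; n(N3-) = 0.002375 mol.
By Henderson-Hasselbalch, pH = pKa + log([A^-]/[HA]) = 4.72 + log(0.002375/0.005064) = 4.72 + (-0.33) = 4.39.

4.39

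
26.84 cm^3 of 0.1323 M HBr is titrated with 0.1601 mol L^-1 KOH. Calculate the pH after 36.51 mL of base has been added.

12.56

n(acid) = 0.1323 x 0.02684 = 0.003551 mol; n(KOH) added = 0.1601 x 0.03651 = 0.005845 mol.
Base is in excess by 0.005845 - 0.003551 = 0.002294 mol in a total volume of 0.06335 L.
[OH^-] = 0.002294/0.06335 = 0.03622 M, so pOH = 1.44 and pH = 14.00 - 1.44 = 12.56.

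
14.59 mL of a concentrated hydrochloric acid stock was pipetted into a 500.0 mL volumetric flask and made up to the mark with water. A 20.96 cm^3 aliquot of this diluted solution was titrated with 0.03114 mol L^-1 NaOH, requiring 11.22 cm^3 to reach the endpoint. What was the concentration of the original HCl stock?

0.571 M

n(NaOH) = 0.03114 x 0.01122 = 0.0003494 mol.
n(HCl) in the aliquot = 0.0003494 mol.
[diluted HCl] = 0.0003494 / 0.02096 = 0.01667 M.
Dilution factor = 500.0/14.59 = 34.27, so [stock] = 0.01667 x 34.27 = 0.571 M.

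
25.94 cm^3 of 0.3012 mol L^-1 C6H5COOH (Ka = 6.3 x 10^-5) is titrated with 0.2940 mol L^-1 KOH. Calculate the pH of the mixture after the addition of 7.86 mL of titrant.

3.82

Initial n(C6H5COOH) = 0.3012 x 0.02594 = 0.007813 mol.
n(KOH) added = 0.2940 x 0.007860 = 0.002311 mol, converting that many moles of C6H5COOH to C6H5COO-.
Remaining n(C6H5COOH) = 0.005502 mol; n(C6H5COO-) = 0.002311 mol.
By Henderson-Hasselbalch, pH = pKa + log([A^-]/[HA]) = 4.20 + log(0.002311/0.005502) = 4.20 + (-0.38) = 3.82.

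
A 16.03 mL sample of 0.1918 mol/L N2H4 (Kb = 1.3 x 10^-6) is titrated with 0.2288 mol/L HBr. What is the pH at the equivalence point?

4.55

n(N2H4) = 0.1918 x 0.01603 = 0.003075 mol; V(HBr) at equivalence = 0.003075/0.2288 = 0.01344 L.
At equivalence the base is fully converted to N2H5+; total volume = 0.02947 L, so [N2H5+] = 0.003075/0.02947 = 0.1043 M.
Ka(N2H5+) = Kw/Kb = 1.0e-14 / 1.3 x 10^-6 = 7.69e-9.
[H^+] = sqrt(Ka x [N2H5+]) = sqrt(7.69e-9 x 0.1043) = 2.83e-5 M.
pH = -log(2.83e-5) = 4.55.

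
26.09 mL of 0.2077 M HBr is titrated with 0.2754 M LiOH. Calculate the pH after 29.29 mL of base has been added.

12.68

n(acid) = 0.2077 x 0.02609 = 0.005419 mol; n(LiOH) added = 0.2754 x 0.02929 = 0.008066 mol.
Base is in excess by 0.008066 - 0.005419 = 0.002648 mol in a total volume of 0.05538 L.
[OH^-] = 0.002648/0.05538 = 0.04781 M, so pOH = 1.32 and pH = 14.00 - 1.32 = 12.68.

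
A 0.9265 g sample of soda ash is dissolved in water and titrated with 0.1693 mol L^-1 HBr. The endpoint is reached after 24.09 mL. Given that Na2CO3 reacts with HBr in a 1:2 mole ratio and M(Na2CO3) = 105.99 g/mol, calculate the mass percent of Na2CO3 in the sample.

23.3%

n(HBr) = 0.1693 x 0.02409 = 0.004078 mol.
n(Na2CO3) = 0.004078 / 2 = 0.002039 mol.
mass of Na2CO3 = 0.002039 x 105.99 = 0.2161 g.
% purity = 0.2161 / 0.9265 x 100 = 23.3%.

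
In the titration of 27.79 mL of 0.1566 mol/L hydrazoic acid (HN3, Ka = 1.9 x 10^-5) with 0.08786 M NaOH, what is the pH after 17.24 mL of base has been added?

4.45

Initial n(HN3) = 0.1566 x 0.02779 = 0.004352 mol.
n(NaOH) added = 0.08786 x 0.01724 = 0.001515 mol, converting that many moles of HN3 to N3-.
Remaining n(HN3) = 0.002837 mol; n(N3-) = 0.001515 mol.
By Henderson-Hasselbalch, pH = pKa + log([A^-]/[HA]) = 4.72 + log(0.001515/0.002837) = 4.72 + (-0.27) = 4.45.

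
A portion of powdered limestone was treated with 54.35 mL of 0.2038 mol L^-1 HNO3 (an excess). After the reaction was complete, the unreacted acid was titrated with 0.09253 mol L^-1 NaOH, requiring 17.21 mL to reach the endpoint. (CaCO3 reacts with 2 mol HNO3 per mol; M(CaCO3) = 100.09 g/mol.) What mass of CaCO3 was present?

0.475 g

Total n(HNO3) added = 0.2038 x 0.05435 = 0.01108 mol.
n(NaOH) used = 0.09253 x 0.01721 = 0.001592 mol, which equals the excess n(HNO3).
So n(HNO3) consumed by the sample = 0.01108 - 0.001592 = 0.009484 mol.
n(CaCO3) = 0.009484 / 2 = 0.004742 mol.
mass = 0.004742 mol x 100.09 g/mol = 0.475 g.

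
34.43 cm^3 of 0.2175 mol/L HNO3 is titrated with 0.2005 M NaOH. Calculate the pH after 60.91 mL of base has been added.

12.70

n(acid) = 0.2175 x 0.03443 = 0.007489 mol; n(NaOH) added = 0.2005 x 0.06091 = 0.01221 mol.
Base is in excess by 0.01221 - 0.007489 = 0.004724 mol in a total volume of 0.09534 L.
[OH^-] = 0.004724/0.09534 = 0.04955 M, so pOH = 1.30 and pH = 14.00 - 1.30 = 12.70.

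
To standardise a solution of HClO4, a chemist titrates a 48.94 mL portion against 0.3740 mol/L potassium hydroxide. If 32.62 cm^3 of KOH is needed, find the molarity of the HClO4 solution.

0.249 M

n(KOH) delivered = 0.3740 x 0.03262 = 0.01220 mol.
For a 1:1 reaction, n(HClO4) = 0.01220 mol.
[HClO4] = 0.01220 mol / 0.04894 L = 0.249 M.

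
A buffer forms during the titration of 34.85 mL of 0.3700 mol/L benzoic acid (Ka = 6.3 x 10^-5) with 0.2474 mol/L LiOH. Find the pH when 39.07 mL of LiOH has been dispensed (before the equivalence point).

Initial n(C6H5COOH) = 0.3700 x 0.03485 = 0.01289 mol.
n(LiOH) added = 0.2474 x 0.03907 = 0.009666 mol, converting that many moles of C6H5COOH to C6H5COO-.
Remaining n(C6H5COOH) = 0.003229 mol; n(C6H5COO-) = 0.009666 mol.
By Henderson-Hasselbalch, pH = pKa + log([A^-]/[HA]) = 4.20 + log(0.009666/0.003229) = 4.20 + (+0.48) = 4.68.

4.68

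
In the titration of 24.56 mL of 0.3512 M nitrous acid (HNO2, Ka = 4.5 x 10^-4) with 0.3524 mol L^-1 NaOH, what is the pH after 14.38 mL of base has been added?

Initial n(HNO2) = 0.3512 x 0.02456 = 0.008625 mol.
n(NaOH) added = 0.3524 x 0.01438 = 0.005068 mol, converting that many moles of HNO2 to NO2-.
Remaining n(HNO2) = 0.003558 mol; n(NO2-) = 0.005068 mol.
By Henderson-Hasselbalch, pH = pKa + log([A^-]/[HA]) = 3.35 + log(0.005068/0.003558) = 3.35 + (+0.15) = 3.50.

3.50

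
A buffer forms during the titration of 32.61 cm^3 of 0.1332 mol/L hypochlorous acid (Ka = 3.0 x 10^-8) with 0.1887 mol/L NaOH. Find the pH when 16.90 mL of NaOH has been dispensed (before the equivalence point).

7.96

Initial n(HClO) = 0.1332 x 0.03261 = 0.004344 mol.
n(NaOH) added = 0.1887 x 0.01690 = 0.003189 mol, converting that many moles of HClO to ClO-.
Remaining n(HClO) = 0.001155 mol; n(ClO-) = 0.003189 mol.
By Henderson-Hasselbalch, pH = pKa + log([A^-]/[HA]) = 7.52 + log(0.003189/0.001155) = 7.52 + (+0.44) = 7.96.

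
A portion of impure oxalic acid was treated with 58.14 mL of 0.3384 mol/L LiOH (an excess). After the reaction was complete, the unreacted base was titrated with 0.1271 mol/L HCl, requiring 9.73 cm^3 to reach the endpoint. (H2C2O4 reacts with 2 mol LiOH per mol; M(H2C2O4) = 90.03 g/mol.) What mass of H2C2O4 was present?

0.830 g

Total n(LiOH) added = 0.3384 x 0.05814 = 0.01967 mol.
n(HCl) used = 0.1271 x 0.009730 = 0.001237 mol, which equals the excess n(LiOH).
So n(LiOH) consumed by the sample = 0.01967 - 0.001237 = 0.01844 mol.
n(H2C2O4) = 0.01844 / 2 = 0.009219 mol.
mass = 0.009219 mol x 90.03 g/mol = 0.830 g.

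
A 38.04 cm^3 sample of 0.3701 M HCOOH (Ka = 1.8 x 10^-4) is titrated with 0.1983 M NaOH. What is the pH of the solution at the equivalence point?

n(HCOOH) = 0.3701 x 0.03804 = 0.01408 mol; V(NaOH) at equivalence = 0.01408/0.1983 = 0.07100 L.
At equivalence all the acid is converted to HCOO-; total volume = 0.03804 + 0.07100 = 0.1090 L, so [HCOO-] = 0.01408/0.1090 = 0.1291 M.
Kb = Kw/Ka = 1.0e-14 / 1.8 x 10^-4 = 5.56e-11.
[OH^-] = sqrt(Kb x [HCOO-]) = sqrt(5.56e-11 x 0.1291) = 2.68e-6 M.
pOH = 5.57, so pH = 14.00 - 5.57 = 8.43.

8.43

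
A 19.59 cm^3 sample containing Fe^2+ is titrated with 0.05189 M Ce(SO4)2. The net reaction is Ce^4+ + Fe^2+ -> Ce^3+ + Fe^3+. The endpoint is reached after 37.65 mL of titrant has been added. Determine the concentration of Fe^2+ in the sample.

0.0997 M

n(Ce(SO4)2) = 0.05189 x 0.03765 = 0.001954 mol.
From the balanced equation, 1 mol Ce(SO4)2 reacts with 1 mol Fe^2+, so n(Fe^2+) = 0.001954 x 1/1 = 0.001954 mol.
[Fe^2+] = 0.001954 / 0.01959 L = 0.0997 M.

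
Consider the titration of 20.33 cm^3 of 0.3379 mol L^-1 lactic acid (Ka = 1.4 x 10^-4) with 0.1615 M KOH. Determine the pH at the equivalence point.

n(HC3H5O3) = 0.3379 x 0.02033 = 0.006870 mol; V(KOH) at equivalence = 0.006870/0.1615 = 0.04254 L.
At equivalence all the acid is converted to C3H5O3-; total volume = 0.02033 + 0.04254 = 0.06287 L, so [C3H5O3-] = 0.006870/0.06287 = 0.1093 M.
Kb = Kw/Ka = 1.0e-14 / 1.4 x 10^-4 = 7.14e-11.
[OH^-] = sqrt(Kb x [C3H5O3-]) = sqrt(7.14e-11 x 0.1093) = 2.79e-6 M.
pOH = 5.55, so pH = 14.00 - 5.55 = 8.45.

8.45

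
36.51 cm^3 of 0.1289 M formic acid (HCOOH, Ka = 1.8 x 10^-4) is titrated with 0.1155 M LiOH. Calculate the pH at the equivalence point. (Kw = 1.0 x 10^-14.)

8.26

n(HCOOH) = 0.1289 x 0.03651 = 0.004706 mol; V(LiOH) at equivalence = 0.004706/0.1155 = 0.04075 L.
At equivalence all the acid is converted to HCOO-; total volume = 0.03651 + 0.04075 = 0.07726 L, so [HCOO-] = 0.004706/0.07726 = 0.06092 M.
Kb = Kw/Ka = 1.0e-14 / 1.8 x 10^-4 = 5.56e-11.
[OH^-] = sqrt(Kb x [HCOO-]) = sqrt(5.56e-11 x 0.06092) = 1.84e-6 M.
pOH = 5.74, so pH = 14.00 - 5.74 = 8.26.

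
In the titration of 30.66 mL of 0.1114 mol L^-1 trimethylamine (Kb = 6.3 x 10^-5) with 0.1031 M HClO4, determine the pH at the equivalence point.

n((CH3)3N) = 0.1114 x 0.03066 = 0.003416 mol; V(HClO4) at equivalence = 0.003416/0.1031 = 0.03313 L.
At equivalence the base is fully converted to (CH3)3NH+; total volume = 0.06379 L, so [(CH3)3NH+] = 0.003416/0.06379 = 0.05354 M.
Ka((CH3)3NH+) = Kw/Kb = 1.0e-14 / 6.3 x 10^-5 = 1.59e-10.
[H^+] = sqrt(Ka x [(CH3)3NH+]) = sqrt(1.59e-10 x 0.05354) = 2.92e-6 M.
pH = -log(2.92e-6) = 5.54.

5.54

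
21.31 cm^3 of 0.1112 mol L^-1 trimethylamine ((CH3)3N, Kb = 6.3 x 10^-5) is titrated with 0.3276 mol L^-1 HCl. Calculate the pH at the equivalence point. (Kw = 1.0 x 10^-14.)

5.44

n((CH3)3N) = 0.1112 x 0.02131 = 0.002370 mol; V(HCl) at equivalence = 0.002370/0.3276 = 0.007233 L.
At equivalence the base is fully converted to (CH3)3NH+; total volume = 0.02854 L, so [(CH3)3NH+] = 0.002370/0.02854 = 0.08302 M.
Ka((CH3)3NH+) = Kw/Kb = 1.0e-14 / 6.3 x 10^-5 = 1.59e-10.
[H^+] = sqrt(Ka x [(CH3)3NH+]) = sqrt(1.59e-10 x 0.08302) = 3.63e-6 M.
pH = -log(3.63e-6) = 5.44.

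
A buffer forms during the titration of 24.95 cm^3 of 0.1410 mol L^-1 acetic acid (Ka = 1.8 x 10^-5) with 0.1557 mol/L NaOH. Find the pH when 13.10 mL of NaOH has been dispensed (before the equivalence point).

4.88

Initial n(CH3COOH) = 0.1410 x 0.02495 = 0.003518 mol.
n(NaOH) added = 0.1557 x 0.01310 = 0.002040 mol, converting that many moles of CH3COOH to CH3COO-.
Remaining n(CH3COOH) = 0.001478 mol; n(CH3COO-) = 0.002040 mol.
By Henderson-Hasselbalch, pH = pKa + log([A^-]/[HA]) = 4.74 + log(0.002040/0.001478) = 4.74 + (+0.14) = 4.88.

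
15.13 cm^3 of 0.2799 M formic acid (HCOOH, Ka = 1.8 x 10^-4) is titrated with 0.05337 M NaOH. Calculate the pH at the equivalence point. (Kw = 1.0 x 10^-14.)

n(HCOOH) = 0.2799 x 0.01513 = 0.004235 mol; V(NaOH) at equivalence = 0.004235/0.05337 = 0.07935 L.
At equivalence all the acid is converted to HCOO-; total volume = 0.01513 + 0.07935 = 0.09448 L, so [HCOO-] = 0.004235/0.09448 = 0.04482 M.
Kb = Kw/Ka = 1.0e-14 / 1.8 x 10^-4 = 5.56e-11.
[OH^-] = sqrt(Kb x [HCOO-]) = sqrt(5.56e-11 x 0.04482) = 1.58e-6 M.
pOH = 5.80, so pH = 14.00 - 5.80 = 8.20.

8.20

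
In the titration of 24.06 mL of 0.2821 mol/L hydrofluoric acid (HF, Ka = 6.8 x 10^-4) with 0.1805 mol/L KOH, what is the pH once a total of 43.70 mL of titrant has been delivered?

12.21

n(acid) = 0.2821 x 0.02406 = 0.006787 mol; n(KOH) added = 0.1805 x 0.04370 = 0.007888 mol.
Base is in excess by 0.007888 - 0.006787 = 0.001101 mol in a total volume of 0.06776 L.
[OH^-] = 0.001101/0.06776 = 0.01624 M, so pOH = 1.79 and pH = 14.00 - 1.79 = 12.21.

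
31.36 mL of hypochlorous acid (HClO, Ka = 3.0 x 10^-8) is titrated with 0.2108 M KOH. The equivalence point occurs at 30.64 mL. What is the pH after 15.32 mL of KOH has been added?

15.32 mL is exactly half the equivalence volume (30.64/2), i.e. the half-equivalence point.
There, n(HA) = n(A^-), so pH = pKa = -log(3.0 x 10^-8) = 7.52.

7.52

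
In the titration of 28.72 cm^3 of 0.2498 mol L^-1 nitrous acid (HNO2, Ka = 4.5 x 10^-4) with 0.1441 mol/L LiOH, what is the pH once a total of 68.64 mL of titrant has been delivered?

12.45

n(acid) = 0.2498 x 0.02872 = 0.007174 mol; n(LiOH) added = 0.1441 x 0.06864 = 0.009891 mol.
Base is in excess by 0.009891 - 0.007174 = 0.002717 mol in a total volume of 0.09736 L.
[OH^-] = 0.002717/0.09736 = 0.02790 M, so pOH = 1.55 and pH = 14.00 - 1.55 = 12.45.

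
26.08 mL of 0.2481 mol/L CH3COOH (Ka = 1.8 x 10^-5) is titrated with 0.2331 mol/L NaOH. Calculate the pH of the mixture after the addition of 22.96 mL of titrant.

Initial n(CH3COOH) = 0.2481 x 0.02608 = 0.006470 mol.
n(NaOH) added = 0.2331 x 0.02296 = 0.005352 mol, converting that many moles of CH3COOH to CH3COO-.
Remaining n(CH3COOH) = 0.001118 mol; n(CH3COO-) = 0.005352 mol.
By Henderson-Hasselbalch, pH = pKa + log([A^-]/[HA]) = 4.74 + log(0.005352/0.001118) = 4.74 + (+0.68) = 5.42.

5.42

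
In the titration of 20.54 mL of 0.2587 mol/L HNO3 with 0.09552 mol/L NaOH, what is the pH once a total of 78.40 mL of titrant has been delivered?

n(acid) = 0.2587 x 0.02054 = 0.005314 mol; n(NaOH) added = 0.09552 x 0.07840 = 0.007489 mol.
Base is in excess by 0.007489 - 0.005314 = 0.002175 mol in a total volume of 0.09894 L.
[OH^-] = 0.002175/0.09894 = 0.02198 M, so pOH = 1.66 and pH = 14.00 - 1.66 = 12.34.

12.34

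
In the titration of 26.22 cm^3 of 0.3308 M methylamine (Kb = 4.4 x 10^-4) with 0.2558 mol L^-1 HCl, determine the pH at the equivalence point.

5.74

n(CH3NH2) = 0.3308 x 0.02622 = 0.008674 mol; V(HCl) at equivalence = 0.008674/0.2558 = 0.03391 L.
At equivalence the base is fully converted to CH3NH3+; total volume = 0.06013 L, so [CH3NH3+] = 0.008674/0.06013 = 0.1443 M.
Ka(CH3NH3+) = Kw/Kb = 1.0e-14 / 4.4 x 10^-4 = 2.27e-11.
[H^+] = sqrt(Ka x [CH3NH3+]) = sqrt(2.27e-11 x 0.1443) = 1.81e-6 M.
pH = -log(1.81e-6) = 5.74.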